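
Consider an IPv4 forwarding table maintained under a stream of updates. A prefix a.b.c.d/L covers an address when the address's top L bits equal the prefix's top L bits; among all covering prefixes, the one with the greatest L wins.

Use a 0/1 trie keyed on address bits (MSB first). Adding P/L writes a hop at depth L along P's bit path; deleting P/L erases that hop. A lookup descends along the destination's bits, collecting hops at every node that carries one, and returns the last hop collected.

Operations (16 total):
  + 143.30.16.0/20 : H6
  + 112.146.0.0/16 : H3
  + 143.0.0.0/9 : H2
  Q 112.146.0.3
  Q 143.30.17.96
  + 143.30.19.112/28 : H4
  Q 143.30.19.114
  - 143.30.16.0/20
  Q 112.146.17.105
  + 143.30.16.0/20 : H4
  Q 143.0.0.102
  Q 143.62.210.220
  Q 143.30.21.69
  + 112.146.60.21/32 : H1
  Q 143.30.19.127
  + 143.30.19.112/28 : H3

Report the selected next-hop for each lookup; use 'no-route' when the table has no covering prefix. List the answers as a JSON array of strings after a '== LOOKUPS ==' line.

Trace:
  + 143.30.16.0/20 (H6) depth=20
  + 112.146.0.0/16 (H3) depth=16
  + 143.0.0.0/9 (H2) depth=9
  Q 112.146.0.3: descend 0111000010010010 ; hops seen [H3] ; pick H3
  Q 143.30.17.96: descend 10001111000111100001 ; hops seen [H2,H6] ; pick H6
  + 143.30.19.112/28 (H4) depth=28
  Q 143.30.19.114: descend 1000111100011110000100110111 ; hops seen [H2,H6,H4] ; pick H4
  del 143.30.16.0/20 (clear depth 20)
  Q 112.146.17.105: descend 0111000010010010 ; hops seen [H3] ; pick H3
  + 143.30.16.0/20 (H4) depth=20
  Q 143.0.0.102: descend 10001111000 ; hops seen [H2] ; pick H2
  Q 143.62.210.220: descend 1000111100 ; hops seen [H2] ; pick H2
  Q 143.30.21.69: descend 100011110001111000010 ; hops seen [H2,H4] ; pick H4
  + 112.146.60.21/32 (H1) depth=32
  Q 143.30.19.127: descend 1000111100011110000100110111 ; hops seen [H2,H4,H4] ; pick H4
  + 143.30.19.112/28 (H3) depth=28

== LOOKUPS ==
["H3","H6","H4","H3","H2","H2","H4","H4"]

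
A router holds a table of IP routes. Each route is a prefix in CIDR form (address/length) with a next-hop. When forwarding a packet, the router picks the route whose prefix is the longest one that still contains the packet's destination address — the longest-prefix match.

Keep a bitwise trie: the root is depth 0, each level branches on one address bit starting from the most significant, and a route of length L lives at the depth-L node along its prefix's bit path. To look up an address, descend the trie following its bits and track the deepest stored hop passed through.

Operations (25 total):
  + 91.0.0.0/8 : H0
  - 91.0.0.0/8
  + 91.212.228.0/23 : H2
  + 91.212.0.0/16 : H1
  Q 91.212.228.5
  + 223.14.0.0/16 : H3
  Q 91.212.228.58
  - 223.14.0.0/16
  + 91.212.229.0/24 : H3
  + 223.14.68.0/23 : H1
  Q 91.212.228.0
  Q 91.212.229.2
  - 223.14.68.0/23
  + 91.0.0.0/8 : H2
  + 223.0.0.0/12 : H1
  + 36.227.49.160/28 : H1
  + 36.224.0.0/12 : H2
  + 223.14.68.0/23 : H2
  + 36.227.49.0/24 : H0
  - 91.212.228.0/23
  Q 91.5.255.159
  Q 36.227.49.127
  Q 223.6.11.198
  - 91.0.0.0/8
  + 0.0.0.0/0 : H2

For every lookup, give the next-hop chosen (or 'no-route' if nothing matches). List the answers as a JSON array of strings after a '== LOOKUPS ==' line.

Process each operation:
  + 91.0.0.0/8 (H0) depth=8
  - 91.0.0.0/8 clear@8
  + 91.212.228.0/23 (H2) depth=23
  + 91.212.0.0/16 (H1) depth=16
  lookup 91.212.228.5: bits 01011011110101001110010 walk d0:-→d1:-→d2:-→d3:-→d4:-→d5:-→d6:-→d7:-→d8:-→d9:-→d10:-→d11:-→d12:-→d13:-→d14:-→d15:-→d16:H1→d17:-→d18:-→d19:-→d20:-→d21:-→d22:-→d23:H2 -> H2
  + 223.14.0.0/16 (H3) depth=16
  lookup 91.212.228.58: bits 01011011110101001110010 walk d0:-→d1:-→d2:-→d3:-→d4:-→d5:-→d6:-→d7:-→d8:-→d9:-→d10:-→d11:-→d12:-→d13:-→d14:-→d15:-→d16:H1→d17:-→d18:-→d19:-→d20:-→d21:-→d22:-→d23:H2 -> H2
  - 223.14.0.0/16 clear@16
  + 91.212.229.0/24 (H3) depth=24
  + 223.14.68.0/23 (H1) depth=23
  lookup 91.212.228.0: bits 01011011110101001110010 walk d0:-→d1:-→d2:-→d3:-→d4:-→d5:-→d6:-→d7:-→d8:-→d9:-→d10:-→d11:-→d12:-→d13:-→d14:-→d15:-→d16:H1→d17:-→d18:-→d19:-→d20:-→d21:-→d22:-→d23:H2 -> H2
  lookup 91.212.229.2: bits 010110111101010011100101 walk d0:-→d1:-→d2:-→d3:-→d4:-→d5:-→d6:-→d7:-→d8:-→d9:-→d10:-→d11:-→d12:-→d13:-→d14:-→d15:-→d16:H1→d17:-→d18:-→d19:-→d20:-→d21:-→d22:-→d23:H2→d24:H3 -> H3
  - 223.14.68.0/23 clear@23
  + 91.0.0.0/8 (H2) depth=8
  + 223.0.0.0/12 (H1) depth=12
  + 36.227.49.160/28 (H1) depth=28
  + 36.224.0.0/12 (H2) depth=12
  + 223.14.68.0/23 (H2) depth=23
  + 36.227.49.0/24 (H0) depth=24
  - 91.212.228.0/23 clear@23
  lookup 91.5.255.159: bits 01011011 walk d0:-→d1:-→d2:-→d3:-→d4:-→d5:-→d6:-→d7:-→d8:H2 -> H2
  lookup 36.227.49.127: bits 001001001110001100110001 walk d0:-→d1:-→d2:-→d3:-→d4:-→d5:-→d6:-→d7:-→d8:-→d9:-→d10:-→d11:-→d12:H2→d13:-→d14:-→d15:-→d16:-→d17:-→d18:-→d19:-→d20:-→d21:-→d22:-→d23:-→d24:H0 -> H0
  lookup 223.6.11.198: bits 110111110000 walk d0:-→d1:-→d2:-→d3:-→d4:-→d5:-→d6:-→d7:-→d8:-→d9:-→d10:-→d11:-→d12:H1 -> H1
  - 91.0.0.0/8 clear@8
  + 0.0.0.0/0 (H2) depth=0

== LOOKUPS ==
["H2","H2","H2","H3","H2","H0","H1"]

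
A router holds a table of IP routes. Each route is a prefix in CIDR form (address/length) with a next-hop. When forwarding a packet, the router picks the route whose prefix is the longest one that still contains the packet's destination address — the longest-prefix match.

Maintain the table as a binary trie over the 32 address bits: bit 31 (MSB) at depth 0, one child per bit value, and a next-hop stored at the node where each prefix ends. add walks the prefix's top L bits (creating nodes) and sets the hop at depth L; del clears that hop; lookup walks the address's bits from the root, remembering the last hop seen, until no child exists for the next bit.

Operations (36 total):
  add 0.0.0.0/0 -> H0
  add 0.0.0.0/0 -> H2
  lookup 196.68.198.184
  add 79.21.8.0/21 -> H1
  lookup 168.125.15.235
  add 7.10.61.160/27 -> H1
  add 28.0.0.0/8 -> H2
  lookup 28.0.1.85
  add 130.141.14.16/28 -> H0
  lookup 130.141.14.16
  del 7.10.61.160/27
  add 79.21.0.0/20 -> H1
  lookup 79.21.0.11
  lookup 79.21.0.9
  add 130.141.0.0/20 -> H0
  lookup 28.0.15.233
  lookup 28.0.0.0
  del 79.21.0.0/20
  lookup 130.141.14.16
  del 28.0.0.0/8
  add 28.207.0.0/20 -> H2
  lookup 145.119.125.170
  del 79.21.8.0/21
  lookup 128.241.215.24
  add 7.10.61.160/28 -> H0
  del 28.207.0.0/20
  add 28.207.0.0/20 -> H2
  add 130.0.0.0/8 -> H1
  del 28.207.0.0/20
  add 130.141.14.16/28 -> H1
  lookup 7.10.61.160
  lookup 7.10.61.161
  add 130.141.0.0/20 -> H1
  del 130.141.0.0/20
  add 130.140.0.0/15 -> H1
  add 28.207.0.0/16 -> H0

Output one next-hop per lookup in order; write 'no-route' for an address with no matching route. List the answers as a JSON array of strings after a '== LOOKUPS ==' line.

Apply in order:
  add 0.0.0.0/0 -> H0 at depth 0
  add 0.0.0.0/0 -> H2 at depth 0
  ? 196.68.198.184  path d0:H2  best=H2
  add 79.21.8.0/21 -> H1 at depth 21
  ? 168.125.15.235  path d0:H2  best=H2
  add 7.10.61.160/27 -> H1 at depth 27
  add 28.0.0.0/8 -> H2 at depth 8
  ? 28.0.1.85  path d0:H2→d1:-→d2:-→d3:-→d4:-→d5:-→d6:-→d7:-→d8:H2  best=H2
  add 130.141.14.16/28 -> H0 at depth 28
  ? 130.141.14.16  path d0:H2→d1:-→d2:-→d3:-→d4:-→d5:-→d6:-→d7:-→d8:-→d9:-→d10:-→d11:-→d12:-→d13:-→d14:-→d15:-→d16:-→d17:-→d18:-→d19:-→d20:-→d21:-→d22:-→d23:-→d24:-→d25:-→d26:-→d27:-→d28:H0  best=H0
  - 7.10.61.160/27 clear@27
  add 79.21.0.0/20 -> H1 at depth 20
  ? 79.21.0.11  path d0:H2→d1:-→d2:-→d3:-→d4:-→d5:-→d6:-→d7:-→d8:-→d9:-→d10:-→d11:-→d12:-→d13:-→d14:-→d15:-→d16:-→d17:-→d18:-→d19:-→d20:H1  best=H1
  ? 79.21.0.9  path d0:H2→d1:-→d2:-→d3:-→d4:-→d5:-→d6:-→d7:-→d8:-→d9:-→d10:-→d11:-→d12:-→d13:-→d14:-→d15:-→d16:-→d17:-→d18:-→d19:-→d20:H1  best=H1
  add 130.141.0.0/20 -> H0 at depth 20
  ? 28.0.15.233  path d0:H2→d1:-→d2:-→d3:-→d4:-→d5:-→d6:-→d7:-→d8:H2  best=H2
  ? 28.0.0.0  path d0:H2→d1:-→d2:-→d3:-→d4:-→d5:-→d6:-→d7:-→d8:H2  best=H2
  - 79.21.0.0/20 clear@20
  ? 130.141.14.16  path d0:H2→d1:-→d2:-→d3:-→d4:-→d5:-→d6:-→d7:-→d8:-→d9:-→d10:-→d11:-→d12:-→d13:-→d14:-→d15:-→d16:-→d17:-→d18:-→d19:-→d20:H0→d21:-→d22:-→d23:-→d24:-→d25:-→d26:-→d27:-→d28:H0  best=H0
  - 28.0.0.0/8 clear@8
  add 28.207.0.0/20 -> H2 at depth 20
  ? 145.119.125.170  path d0:H2→d1:-→d2:-→d3:-  best=H2
  - 79.21.8.0/21 clear@21
  ? 128.241.215.24  path d0:H2→d1:-→d2:-→d3:-→d4:-→d5:-→d6:-  best=H2
  add 7.10.61.160/28 -> H0 at depth 28
  - 28.207.0.0/20 clear@20
  add 28.207.0.0/20 -> H2 at depth 20
  add 130.0.0.0/8 -> H1 at depth 8
  - 28.207.0.0/20 clear@20
  add 130.141.14.16/28 -> H1 at depth 28
  ? 7.10.61.160  path d0:H2→d1:-→d2:-→d3:-→d4:-→d5:-→d6:-→d7:-→d8:-→d9:-→d10:-→d11:-→d12:-→d13:-→d14:-→d15:-→d16:-→d17:-→d18:-→d19:-→d20:-→d21:-→d22:-→d23:-→d24:-→d25:-→d26:-→d27:-→d28:H0  best=H0
  ? 7.10.61.161  path d0:H2→d1:-→d2:-→d3:-→d4:-→d5:-→d6:-→d7:-→d8:-→d9:-→d10:-→d11:-→d12:-→d13:-→d14:-→d15:-→d16:-→d17:-→d18:-→d19:-→d20:-→d21:-→d22:-→d23:-→d24:-→d25:-→d26:-→d27:-→d28:H0  best=H0
  add 130.141.0.0/20 -> H1 at depth 20
  - 130.141.0.0/20 clear@20
  add 130.140.0.0/15 -> H1 at depth 15
  add 28.207.0.0/16 -> H0 at depth 16

== LOOKUPS ==
["H2","H2","H2","H0","H1","H1","H2","H2","H0","H2","H2","H0","H0"]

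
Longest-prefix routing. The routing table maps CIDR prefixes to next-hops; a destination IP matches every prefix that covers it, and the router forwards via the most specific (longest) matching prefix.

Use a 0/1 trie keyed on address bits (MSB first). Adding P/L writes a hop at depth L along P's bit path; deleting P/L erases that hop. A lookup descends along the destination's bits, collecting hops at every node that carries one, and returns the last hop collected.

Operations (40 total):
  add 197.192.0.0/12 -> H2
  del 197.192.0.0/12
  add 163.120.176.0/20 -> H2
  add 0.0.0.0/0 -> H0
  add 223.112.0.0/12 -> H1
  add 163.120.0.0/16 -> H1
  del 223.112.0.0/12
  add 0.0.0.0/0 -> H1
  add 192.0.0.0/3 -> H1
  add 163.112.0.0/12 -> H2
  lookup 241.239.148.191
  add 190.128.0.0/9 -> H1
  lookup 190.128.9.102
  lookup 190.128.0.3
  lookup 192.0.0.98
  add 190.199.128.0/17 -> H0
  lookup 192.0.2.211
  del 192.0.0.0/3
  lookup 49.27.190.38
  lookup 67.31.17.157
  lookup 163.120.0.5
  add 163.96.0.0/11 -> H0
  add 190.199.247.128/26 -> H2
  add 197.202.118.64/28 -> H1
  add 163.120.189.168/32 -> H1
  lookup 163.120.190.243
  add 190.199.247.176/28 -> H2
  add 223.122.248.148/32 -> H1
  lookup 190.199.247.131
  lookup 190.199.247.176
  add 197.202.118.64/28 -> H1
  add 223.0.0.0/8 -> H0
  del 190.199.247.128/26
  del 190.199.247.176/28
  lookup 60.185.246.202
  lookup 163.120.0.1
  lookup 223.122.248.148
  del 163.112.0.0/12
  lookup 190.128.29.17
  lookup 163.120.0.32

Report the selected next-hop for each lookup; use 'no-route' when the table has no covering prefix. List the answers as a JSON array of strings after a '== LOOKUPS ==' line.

Process each operation:
  + 197.192.0.0/12 (H2) depth=12
  - 197.192.0.0/12 clear@12
  + 163.120.176.0/20 (H2) depth=20
  + 0.0.0.0/0 (H0) depth=0
  + 223.112.0.0/12 (H1) depth=12
  + 163.120.0.0/16 (H1) depth=16
  - 223.112.0.0/12 clear@12
  + 0.0.0.0/0 (H1) depth=0
  + 192.0.0.0/3 (H1) depth=3
  + 163.112.0.0/12 (H2) depth=12
  lookup 241.239.148.191: bits 11 walk d0:H1→d1:-→d2:- -> H1
  + 190.128.0.0/9 (H1) depth=9
  lookup 190.128.9.102: bits 101111101 walk d0:H1→d1:-→d2:-→d3:-→d4:-→d5:-→d6:-→d7:-→d8:-→d9:H1 -> H1
  lookup 190.128.0.3: bits 101111101 walk d0:H1→d1:-→d2:-→d3:-→d4:-→d5:-→d6:-→d7:-→d8:-→d9:H1 -> H1
  lookup 192.0.0.98: bits 11000 walk d0:H1→d1:-→d2:-→d3:H1→d4:-→d5:- -> H1
  + 190.199.128.0/17 (H0) depth=17
  lookup 192.0.2.211: bits 11000 walk d0:H1→d1:-→d2:-→d3:H1→d4:-→d5:- -> H1
  - 192.0.0.0/3 clear@3
  lookup 49.27.190.38: bits ε walk d0:H1 -> H1
  lookup 67.31.17.157: bits ε walk d0:H1 -> H1
  lookup 163.120.0.5: bits 1010001101111000 walk d0:H1→d1:-→d2:-→d3:-→d4:-→d5:-→d6:-→d7:-→d8:-→d9:-→d10:-→d11:-→d12:H2→d13:-→d14:-→d15:-→d16:H1 -> H1
  + 163.96.0.0/11 (H0) depth=11
  + 190.199.247.128/26 (H2) depth=26
  + 197.202.118.64/28 (H1) depth=28
  + 163.120.189.168/32 (H1) depth=32
  lookup 163.120.190.243: bits 1010001101111000101111 walk d0:H1→d1:-→d2:-→d3:-→d4:-→d5:-→d6:-→d7:-→d8:-→d9:-→d10:-→d11:H0→d12:H2→d13:-→d14:-→d15:-→d16:H1→d17:-→d18:-→d19:-→d20:H2→d21:-→d22:- -> H2
  + 190.199.247.176/28 (H2) depth=28
  + 223.122.248.148/32 (H1) depth=32
  lookup 190.199.247.131: bits 10111110110001111111011110 walk d0:H1→d1:-→d2:-→d3:-→d4:-→d5:-→d6:-→d7:-→d8:-→d9:H1→d10:-→d11:-→d12:-→d13:-→d14:-→d15:-→d16:-→d17:H0→d18:-→d19:-→d20:-→d21:-→d22:-→d23:-→d24:-→d25:-→d26:H2 -> H2
  lookup 190.199.247.176: bits 1011111011000111111101111011 walk d0:H1→d1:-→d2:-→d3:-→d4:-→d5:-→d6:-→d7:-→d8:-→d9:H1→d10:-→d11:-→d12:-→d13:-→d14:-→d15:-→d16:-→d17:H0→d18:-→d19:-→d20:-→d21:-→d22:-→d23:-→d24:-→d25:-→d26:H2→d27:-→d28:H2 -> H2
  + 197.202.118.64/28 (H1) depth=28
  + 223.0.0.0/8 (H0) depth=8
  - 190.199.247.128/26 clear@26
  - 190.199.247.176/28 clear@28
  lookup 60.185.246.202: bits ε walk d0:H1 -> H1
  lookup 163.120.0.1: bits 1010001101111000 walk d0:H1→d1:-→d2:-→d3:-→d4:-→d5:-→d6:-→d7:-→d8:-→d9:-→d10:-→d11:H0→d12:H2→d13:-→d14:-→d15:-→d16:H1 -> H1
  lookup 223.122.248.148: bits 11011111011110101111100010010100 walk d0:H1→d1:-→d2:-→d3:-→d4:-→d5:-→d6:-→d7:-→d8:H0→d9:-→d10:-→d11:-→d12:-→d13:-→d14:-→d15:-→d16:-→d17:-→d18:-→d19:-→d20:-→d21:-→d22:-→d23:-→d24:-→d25:-→d26:-→d27:-→d28:-→d29:-→d30:-→d31:-→d32:H1 -> H1
  - 163.112.0.0/12 clear@12
  lookup 190.128.29.17: bits 101111101 walk d0:H1→d1:-→d2:-→d3:-→d4:-→d5:-→d6:-→d7:-→d8:-→d9:H1 -> H1
  lookup 163.120.0.32: bits 1010001101111000 walk d0:H1→d1:-→d2:-→d3:-→d4:-→d5:-→d6:-→d7:-→d8:-→d9:-→d10:-→d11:H0→d12:-→d13:-→d14:-→d15:-→d16:H1 -> H1

== LOOKUPS ==
["H1","H1","H1","H1","H1","H1","H1","H1","H2","H2","H2","H1","H1","H1","H1","H1"]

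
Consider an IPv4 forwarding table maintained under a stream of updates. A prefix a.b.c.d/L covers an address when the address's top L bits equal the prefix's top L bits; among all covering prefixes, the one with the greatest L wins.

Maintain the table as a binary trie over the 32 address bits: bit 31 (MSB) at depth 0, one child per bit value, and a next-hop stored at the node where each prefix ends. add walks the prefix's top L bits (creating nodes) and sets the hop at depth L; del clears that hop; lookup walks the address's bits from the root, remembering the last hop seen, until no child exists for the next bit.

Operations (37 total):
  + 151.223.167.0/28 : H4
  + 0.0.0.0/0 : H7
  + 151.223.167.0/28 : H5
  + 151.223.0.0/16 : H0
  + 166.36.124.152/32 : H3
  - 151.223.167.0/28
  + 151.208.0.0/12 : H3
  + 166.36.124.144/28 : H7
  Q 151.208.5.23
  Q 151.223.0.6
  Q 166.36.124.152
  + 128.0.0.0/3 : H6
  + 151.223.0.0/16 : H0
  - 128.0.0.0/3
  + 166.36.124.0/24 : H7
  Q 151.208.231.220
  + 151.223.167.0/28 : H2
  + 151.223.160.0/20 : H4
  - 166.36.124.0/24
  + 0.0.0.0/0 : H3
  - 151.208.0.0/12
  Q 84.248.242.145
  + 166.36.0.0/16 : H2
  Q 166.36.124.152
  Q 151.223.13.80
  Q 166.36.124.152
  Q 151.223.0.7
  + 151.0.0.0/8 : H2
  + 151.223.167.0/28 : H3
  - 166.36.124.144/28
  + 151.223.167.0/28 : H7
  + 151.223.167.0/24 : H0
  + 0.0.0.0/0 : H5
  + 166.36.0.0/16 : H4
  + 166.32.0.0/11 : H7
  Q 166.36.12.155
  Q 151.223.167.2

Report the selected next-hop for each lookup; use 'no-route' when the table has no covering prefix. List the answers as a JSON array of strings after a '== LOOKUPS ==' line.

Process each operation:
  + 151.223.167.0/28 (H4) depth=28
  + 0.0.0.0/0 (H7) depth=0
  + 151.223.167.0/28 (H5) depth=28
  + 151.223.0.0/16 (H0) depth=16
  + 166.36.124.152/32 (H3) depth=32
  del 151.223.167.0/28 (clear depth 28)
  + 151.208.0.0/12 (H3) depth=12
  + 166.36.124.144/28 (H7) depth=28
  ? 151.208.5.23  path d0:H7→d1:-→d2:-→d3:-→d4:-→d5:-→d6:-→d7:-→d8:-→d9:-→d10:-→d11:-→d12:H3  best=H3
  ? 151.223.0.6  path d0:H7→d1:-→d2:-→d3:-→d4:-→d5:-→d6:-→d7:-→d8:-→d9:-→d10:-→d11:-→d12:H3→d13:-→d14:-→d15:-→d16:H0  best=H0
  ? 166.36.124.152  path d0:H7→d1:-→d2:-→d3:-→d4:-→d5:-→d6:-→d7:-→d8:-→d9:-→d10:-→d11:-→d12:-→d13:-→d14:-→d15:-→d16:-→d17:-→d18:-→d19:-→d20:-→d21:-→d22:-→d23:-→d24:-→d25:-→d26:-→d27:-→d28:H7→d29:-→d30:-→d31:-→d32:H3  best=H3
  + 128.0.0.0/3 (H6) depth=3
  + 151.223.0.0/16 (H0) depth=16
  del 128.0.0.0/3 (clear depth 3)
  + 166.36.124.0/24 (H7) depth=24
  ? 151.208.231.220  path d0:H7→d1:-→d2:-→d3:-→d4:-→d5:-→d6:-→d7:-→d8:-→d9:-→d10:-→d11:-→d12:H3  best=H3
  + 151.223.167.0/28 (H2) depth=28
  + 151.223.160.0/20 (H4) depth=20
  del 166.36.124.0/24 (clear depth 24)
  + 0.0.0.0/0 (H3) depth=0
  del 151.208.0.0/12 (clear depth 12)
  ? 84.248.242.145  path d0:H3  best=H3
  + 166.36.0.0/16 (H2) depth=16
  ? 166.36.124.152  path d0:H3→d1:-→d2:-→d3:-→d4:-→d5:-→d6:-→d7:-→d8:-→d9:-→d10:-→d11:-→d12:-→d13:-→d14:-→d15:-→d16:H2→d17:-→d18:-→d19:-→d20:-→d21:-→d22:-→d23:-→d24:-→d25:-→d26:-→d27:-→d28:H7→d29:-→d30:-→d31:-→d32:H3  best=H3
  ? 151.223.13.80  path d0:H3→d1:-→d2:-→d3:-→d4:-→d5:-→d6:-→d7:-→d8:-→d9:-→d10:-→d11:-→d12:-→d13:-→d14:-→d15:-→d16:H0  best=H0
  ? 166.36.124.152  path d0:H3→d1:-→d2:-→d3:-→d4:-→d5:-→d6:-→d7:-→d8:-→d9:-→d10:-→d11:-→d12:-→d13:-→d14:-→d15:-→d16:H2→d17:-→d18:-→d19:-→d20:-→d21:-→d22:-→d23:-→d24:-→d25:-→d26:-→d27:-→d28:H7→d29:-→d30:-→d31:-→d32:H3  best=H3
  ? 151.223.0.7  path d0:H3→d1:-→d2:-→d3:-→d4:-→d5:-→d6:-→d7:-→d8:-→d9:-→d10:-→d11:-→d12:-→d13:-→d14:-→d15:-→d16:H0  best=H0
  + 151.0.0.0/8 (H2) depth=8
  + 151.223.167.0/28 (H3) depth=28
  del 166.36.124.144/28 (clear depth 28)
  + 151.223.167.0/28 (H7) depth=28
  + 151.223.167.0/24 (H0) depth=24
  + 0.0.0.0/0 (H5) depth=0
  + 166.36.0.0/16 (H4) depth=16
  + 166.32.0.0/11 (H7) depth=11
  ? 166.36.12.155  path d0:H5→d1:-→d2:-→d3:-→d4:-→d5:-→d6:-→d7:-→d8:-→d9:-→d10:-→d11:H7→d12:-→d13:-→d14:-→d15:-→d16:H4→d17:-  best=H4
  ? 151.223.167.2  path d0:H5→d1:-→d2:-→d3:-→d4:-→d5:-→d6:-→d7:-→d8:H2→d9:-→d10:-→d11:-→d12:-→d13:-→d14:-→d15:-→d16:H0→d17:-→d18:-→d19:-→d20:H4→d21:-→d22:-→d23:-→d24:H0→d25:-→d26:-→d27:-→d28:H7  best=H7

== LOOKUPS ==
["H3","H0","H3","H3","H3","H3","H0","H3","H0","H4","H7"]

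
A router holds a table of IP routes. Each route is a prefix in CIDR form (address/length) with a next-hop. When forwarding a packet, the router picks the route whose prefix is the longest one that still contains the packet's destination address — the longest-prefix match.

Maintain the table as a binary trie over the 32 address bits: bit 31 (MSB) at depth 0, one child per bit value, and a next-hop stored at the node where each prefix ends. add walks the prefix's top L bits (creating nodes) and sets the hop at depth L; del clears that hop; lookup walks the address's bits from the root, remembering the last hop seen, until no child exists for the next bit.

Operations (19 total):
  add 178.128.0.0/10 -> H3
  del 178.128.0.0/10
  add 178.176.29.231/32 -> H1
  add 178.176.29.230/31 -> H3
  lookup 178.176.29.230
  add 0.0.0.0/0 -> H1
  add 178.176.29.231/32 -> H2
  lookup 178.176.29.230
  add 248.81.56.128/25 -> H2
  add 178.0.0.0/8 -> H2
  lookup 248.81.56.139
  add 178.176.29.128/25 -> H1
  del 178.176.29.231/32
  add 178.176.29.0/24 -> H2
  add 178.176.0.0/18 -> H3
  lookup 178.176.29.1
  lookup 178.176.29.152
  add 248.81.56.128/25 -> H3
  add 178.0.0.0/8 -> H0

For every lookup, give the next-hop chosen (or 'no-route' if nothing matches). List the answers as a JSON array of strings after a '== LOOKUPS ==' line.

Apply in order:
  + 178.128.0.0/10 (H3) depth=10
  - 178.128.0.0/10 clear@10
  + 178.176.29.231/32 (H1) depth=32
  + 178.176.29.230/31 (H3) depth=31
  ? 178.176.29.230  path d0:-→d1:-→d2:-→d3:-→d4:-→d5:-→d6:-→d7:-→d8:-→d9:-→d10:-→d11:-→d12:-→d13:-→d14:-→d15:-→d16:-→d17:-→d18:-→d19:-→d20:-→d21:-→d22:-→d23:-→d24:-→d25:-→d26:-→d27:-→d28:-→d29:-→d30:-→d31:H3  best=H3
  + 0.0.0.0/0 (H1) depth=0
  + 178.176.29.231/32 (H2) depth=32
  ? 178.176.29.230  path d0:H1→d1:-→d2:-→d3:-→d4:-→d5:-→d6:-→d7:-→d8:-→d9:-→d10:-→d11:-→d12:-→d13:-→d14:-→d15:-→d16:-→d17:-→d18:-→d19:-→d20:-→d21:-→d22:-→d23:-→d24:-→d25:-→d26:-→d27:-→d28:-→d29:-→d30:-→d31:H3  best=H3
  + 248.81.56.128/25 (H2) depth=25
  + 178.0.0.0/8 (H2) depth=8
  ? 248.81.56.139  path d0:H1→d1:-→d2:-→d3:-→d4:-→d5:-→d6:-→d7:-→d8:-→d9:-→d10:-→d11:-→d12:-→d13:-→d14:-→d15:-→d16:-→d17:-→d18:-→d19:-→d20:-→d21:-→d22:-→d23:-→d24:-→d25:H2  best=H2
  + 178.176.29.128/25 (H1) depth=25
  - 178.176.29.231/32 clear@32
  + 178.176.29.0/24 (H2) depth=24
  + 178.176.0.0/18 (H3) depth=18
  ? 178.176.29.1  path d0:H1→d1:-→d2:-→d3:-→d4:-→d5:-→d6:-→d7:-→d8:H2→d9:-→d10:-→d11:-→d12:-→d13:-→d14:-→d15:-→d16:-→d17:-→d18:H3→d19:-→d20:-→d21:-→d22:-→d23:-→d24:H2  best=H2
  ? 178.176.29.152  path d0:H1→d1:-→d2:-→d3:-→d4:-→d5:-→d6:-→d7:-→d8:H2→d9:-→d10:-→d11:-→d12:-→d13:-→d14:-→d15:-→d16:-→d17:-→d18:H3→d19:-→d20:-→d21:-→d22:-→d23:-→d24:H2→d25:H1  best=H1
  + 248.81.56.128/25 (H3) depth=25
  + 178.0.0.0/8 (H0) depth=8

== LOOKUPS ==
["H3","H3","H2","H2","H1"]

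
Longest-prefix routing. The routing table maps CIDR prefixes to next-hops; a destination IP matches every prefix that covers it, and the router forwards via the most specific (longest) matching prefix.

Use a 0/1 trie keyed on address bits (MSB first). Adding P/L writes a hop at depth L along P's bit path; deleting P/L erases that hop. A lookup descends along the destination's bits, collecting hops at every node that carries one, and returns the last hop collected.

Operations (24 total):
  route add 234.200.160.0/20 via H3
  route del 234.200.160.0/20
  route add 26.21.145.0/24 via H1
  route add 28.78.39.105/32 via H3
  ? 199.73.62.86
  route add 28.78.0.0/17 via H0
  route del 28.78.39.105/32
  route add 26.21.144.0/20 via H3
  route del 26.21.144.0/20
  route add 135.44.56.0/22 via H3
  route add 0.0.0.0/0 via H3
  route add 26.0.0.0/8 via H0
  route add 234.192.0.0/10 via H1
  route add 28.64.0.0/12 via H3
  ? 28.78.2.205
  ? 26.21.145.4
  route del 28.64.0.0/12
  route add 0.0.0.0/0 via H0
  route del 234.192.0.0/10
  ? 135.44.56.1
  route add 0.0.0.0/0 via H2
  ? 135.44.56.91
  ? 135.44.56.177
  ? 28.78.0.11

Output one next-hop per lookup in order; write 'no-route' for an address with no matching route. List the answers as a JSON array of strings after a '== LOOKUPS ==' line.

Process each operation:
  add 234.200.160.0/20 -> H3 at depth 20
  del 234.200.160.0/20 (clear depth 20)
  add 26.21.145.0/24 -> H1 at depth 24
  add 28.78.39.105/32 -> H3 at depth 32
  Q 199.73.62.86: descend 11 ; hops seen [∅] ; pick no-route
  add 28.78.0.0/17 -> H0 at depth 17
  del 28.78.39.105/32 (clear depth 32)
  add 26.21.144.0/20 -> H3 at depth 20
  del 26.21.144.0/20 (clear depth 20)
  add 135.44.56.0/22 -> H3 at depth 22
  add 0.0.0.0/0 -> H3 at depth 0
  add 26.0.0.0/8 -> H0 at depth 8
  add 234.192.0.0/10 -> H1 at depth 10
  add 28.64.0.0/12 -> H3 at depth 12
  Q 28.78.2.205: descend 000111000100111000 ; hops seen [H3,H3,H0] ; pick H0
  Q 26.21.145.4: descend 000110100001010110010001 ; hops seen [H3,H0,H1] ; pick H1
  del 28.64.0.0/12 (clear depth 12)
  add 0.0.0.0/0 -> H0 at depth 0
  del 234.192.0.0/10 (clear depth 10)
  Q 135.44.56.1: descend 1000011100101100001110 ; hops seen [H0,H3] ; pick H3
  add 0.0.0.0/0 -> H2 at depth 0
  Q 135.44.56.91: descend 1000011100101100001110 ; hops seen [H2,H3] ; pick H3
  Q 135.44.56.177: descend 1000011100101100001110 ; hops seen [H2,H3] ; pick H3
  Q 28.78.0.11: descend 000111000100111000 ; hops seen [H2,H0] ; pick H0

== LOOKUPS ==
["no-route","H0","H1","H3","H3","H3","H0"]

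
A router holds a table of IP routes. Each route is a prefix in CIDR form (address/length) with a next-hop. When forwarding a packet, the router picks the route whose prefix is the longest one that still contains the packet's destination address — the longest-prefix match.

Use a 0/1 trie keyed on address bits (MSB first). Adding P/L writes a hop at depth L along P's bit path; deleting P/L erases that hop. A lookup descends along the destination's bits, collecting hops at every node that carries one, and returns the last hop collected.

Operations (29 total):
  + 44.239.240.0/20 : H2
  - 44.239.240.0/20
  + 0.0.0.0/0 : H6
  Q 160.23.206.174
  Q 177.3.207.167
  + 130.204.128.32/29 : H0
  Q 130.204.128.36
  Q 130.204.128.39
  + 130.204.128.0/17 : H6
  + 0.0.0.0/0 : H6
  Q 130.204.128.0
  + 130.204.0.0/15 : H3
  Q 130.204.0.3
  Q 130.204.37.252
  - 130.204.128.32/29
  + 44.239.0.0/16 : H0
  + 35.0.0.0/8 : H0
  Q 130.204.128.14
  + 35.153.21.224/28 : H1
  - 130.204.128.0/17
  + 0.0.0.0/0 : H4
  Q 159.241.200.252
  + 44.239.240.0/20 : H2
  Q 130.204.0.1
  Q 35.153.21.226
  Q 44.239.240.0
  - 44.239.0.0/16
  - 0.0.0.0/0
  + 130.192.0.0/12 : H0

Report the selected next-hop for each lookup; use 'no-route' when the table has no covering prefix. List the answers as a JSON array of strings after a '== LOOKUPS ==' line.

Trace:
  + 44.239.240.0/20 (H2) depth=20
  del 44.239.240.0/20 (clear depth 20)
  + 0.0.0.0/0 (H6) depth=0
  lookup 160.23.206.174: bits ε walk d0:H6 -> H6
  lookup 177.3.207.167: bits ε walk d0:H6 -> H6
  + 130.204.128.32/29 (H0) depth=29
  lookup 130.204.128.36: bits 10000010110011001000000000100 walk d0:H6→d1:-→d2:-→d3:-→d4:-→d5:-→d6:-→d7:-→d8:-→d9:-→d10:-→d11:-→d12:-→d13:-→d14:-→d15:-→d16:-→d17:-→d18:-→d19:-→d20:-→d21:-→d22:-→d23:-→d24:-→d25:-→d26:-→d27:-→d28:-→d29:H0 -> H0
  lookup 130.204.128.39: bits 10000010110011001000000000100 walk d0:H6→d1:-→d2:-→d3:-→d4:-→d5:-→d6:-→d7:-→d8:-→d9:-→d10:-→d11:-→d12:-→d13:-→d14:-→d15:-→d16:-→d17:-→d18:-→d19:-→d20:-→d21:-→d22:-→d23:-→d24:-→d25:-→d26:-→d27:-→d28:-→d29:H0 -> H0
  + 130.204.128.0/17 (H6) depth=17
  + 0.0.0.0/0 (H6) depth=0
  lookup 130.204.128.0: bits 10000010110011001000000000 walk d0:H6→d1:-→d2:-→d3:-→d4:-→d5:-→d6:-→d7:-→d8:-→d9:-→d10:-→d11:-→d12:-→d13:-→d14:-→d15:-→d16:-→d17:H6→d18:-→d19:-→d20:-→d21:-→d22:-→d23:-→d24:-→d25:-→d26:- -> H6
  + 130.204.0.0/15 (H3) depth=15
  lookup 130.204.0.3: bits 1000001011001100 walk d0:H6→d1:-→d2:-→d3:-→d4:-→d5:-→d6:-→d7:-→d8:-→d9:-→d10:-→d11:-→d12:-→d13:-→d14:-→d15:H3→d16:- -> H3
  lookup 130.204.37.252: bits 1000001011001100 walk d0:H6→d1:-→d2:-→d3:-→d4:-→d5:-→d6:-→d7:-→d8:-→d9:-→d10:-→d11:-→d12:-→d13:-→d14:-→d15:H3→d16:- -> H3
  del 130.204.128.32/29 (clear depth 29)
  + 44.239.0.0/16 (H0) depth=16
  + 35.0.0.0/8 (H0) depth=8
  lookup 130.204.128.14: bits 10000010110011001000000000 walk d0:H6→d1:-→d2:-→d3:-→d4:-→d5:-→d6:-→d7:-→d8:-→d9:-→d10:-→d11:-→d12:-→d13:-→d14:-→d15:H3→d16:-→d17:H6→d18:-→d19:-→d20:-→d21:-→d22:-→d23:-→d24:-→d25:-→d26:- -> H6
  + 35.153.21.224/28 (H1) depth=28
  del 130.204.128.0/17 (clear depth 17)
  + 0.0.0.0/0 (H4) depth=0
  lookup 159.241.200.252: bits 100 walk d0:H4→d1:-→d2:-→d3:- -> H4
  + 44.239.240.0/20 (H2) depth=20
  lookup 130.204.0.1: bits 1000001011001100 walk d0:H4→d1:-→d2:-→d3:-→d4:-→d5:-→d6:-→d7:-→d8:-→d9:-→d10:-→d11:-→d12:-→d13:-→d14:-→d15:H3→d16:- -> H3
  lookup 35.153.21.226: bits 0010001110011001000101011110 walk d0:H4→d1:-→d2:-→d3:-→d4:-→d5:-→d6:-→d7:-→d8:H0→d9:-→d10:-→d11:-→d12:-→d13:-→d14:-→d15:-→d16:-→d17:-→d18:-→d19:-→d20:-→d21:-→d22:-→d23:-→d24:-→d25:-→d26:-→d27:-→d28:H1 -> H1
  lookup 44.239.240.0: bits 00101100111011111111 walk d0:H4→d1:-→d2:-→d3:-→d4:-→d5:-→d6:-→d7:-→d8:-→d9:-→d10:-→d11:-→d12:-→d13:-→d14:-→d15:-→d16:H0→d17:-→d18:-→d19:-→d20:H2 -> H2
  del 44.239.0.0/16 (clear depth 16)
  del 0.0.0.0/0 (clear depth 0)
  + 130.192.0.0/12 (H0) depth=12

== LOOKUPS ==
["H6","H6","H0","H0","H6","H3","H3","H6","H4","H3","H1","H2"]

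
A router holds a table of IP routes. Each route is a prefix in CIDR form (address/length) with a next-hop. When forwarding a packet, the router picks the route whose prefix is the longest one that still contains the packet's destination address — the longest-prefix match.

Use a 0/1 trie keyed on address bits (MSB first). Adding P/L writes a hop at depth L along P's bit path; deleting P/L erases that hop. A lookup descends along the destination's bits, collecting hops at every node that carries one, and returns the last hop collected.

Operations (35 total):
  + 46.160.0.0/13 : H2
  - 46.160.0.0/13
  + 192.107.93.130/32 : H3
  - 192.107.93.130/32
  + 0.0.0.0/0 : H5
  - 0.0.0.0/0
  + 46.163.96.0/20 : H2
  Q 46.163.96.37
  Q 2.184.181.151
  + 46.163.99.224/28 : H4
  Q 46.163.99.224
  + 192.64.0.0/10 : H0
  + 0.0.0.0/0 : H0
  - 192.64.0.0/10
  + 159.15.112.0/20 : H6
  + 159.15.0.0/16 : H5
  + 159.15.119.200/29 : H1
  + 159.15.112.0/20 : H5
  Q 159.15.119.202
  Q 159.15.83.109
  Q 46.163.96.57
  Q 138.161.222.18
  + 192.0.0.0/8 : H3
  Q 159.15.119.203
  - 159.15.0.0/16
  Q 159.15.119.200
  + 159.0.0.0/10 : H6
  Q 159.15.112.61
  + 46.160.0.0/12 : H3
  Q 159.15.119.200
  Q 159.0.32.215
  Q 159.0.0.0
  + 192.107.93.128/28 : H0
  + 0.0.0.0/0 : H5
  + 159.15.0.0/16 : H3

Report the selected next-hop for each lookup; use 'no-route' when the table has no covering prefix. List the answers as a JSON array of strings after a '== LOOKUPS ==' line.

Process each operation:
  + 46.160.0.0/13 (H2) depth=13
  - 46.160.0.0/13 clear@13
  + 192.107.93.130/32 (H3) depth=32
  - 192.107.93.130/32 clear@32
  + 0.0.0.0/0 (H5) depth=0
  - 0.0.0.0/0 clear@0
  + 46.163.96.0/20 (H2) depth=20
  Q 46.163.96.37: descend 00101110101000110110 ; hops seen [H2] ; pick H2
  Q 2.184.181.151: descend 00 ; hops seen [∅] ; pick no-route
  + 46.163.99.224/28 (H4) depth=28
  Q 46.163.99.224: descend 0010111010100011011000111110 ; hops seen [H2,H4] ; pick H4
  + 192.64.0.0/10 (H0) depth=10
  + 0.0.0.0/0 (H0) depth=0
  - 192.64.0.0/10 clear@10
  + 159.15.112.0/20 (H6) depth=20
  + 159.15.0.0/16 (H5) depth=16
  + 159.15.119.200/29 (H1) depth=29
  + 159.15.112.0/20 (H5) depth=20
  Q 159.15.119.202: descend 10011111000011110111011111001 ; hops seen [H0,H5,H5,H1] ; pick H1
  Q 159.15.83.109: descend 100111110000111101 ; hops seen [H0,H5] ; pick H5
  Q 46.163.96.57: descend 0010111010100011011000 ; hops seen [H0,H2] ; pick H2
  Q 138.161.222.18: descend 100 ; hops seen [H0] ; pick H0
  + 192.0.0.0/8 (H3) depth=8
  Q 159.15.119.203: descend 10011111000011110111011111001 ; hops seen [H0,H5,H5,H1] ; pick H1
  - 159.15.0.0/16 clear@16
  Q 159.15.119.200: descend 10011111000011110111011111001 ; hops seen [H0,H5,H1] ; pick H1
  + 159.0.0.0/10 (H6) depth=10
  Q 159.15.112.61: descend 100111110000111101110 ; hops seen [H0,H6,H5] ; pick H5
  + 46.160.0.0/12 (H3) depth=12
  Q 159.15.119.200: descend 10011111000011110111011111001 ; hops seen [H0,H6,H5,H1] ; pick H1
  Q 159.0.32.215: descend 100111110000 ; hops seen [H0,H6] ; pick H6
  Q 159.0.0.0: descend 100111110000 ; hops seen [H0,H6] ; pick H6
  + 192.107.93.128/28 (H0) depth=28
  + 0.0.0.0/0 (H5) depth=0
  + 159.15.0.0/16 (H3) depth=16

== LOOKUPS ==
["H2","no-route","H4","H1","H5","H2","H0","H1","H1","H5","H1","H6","H6"]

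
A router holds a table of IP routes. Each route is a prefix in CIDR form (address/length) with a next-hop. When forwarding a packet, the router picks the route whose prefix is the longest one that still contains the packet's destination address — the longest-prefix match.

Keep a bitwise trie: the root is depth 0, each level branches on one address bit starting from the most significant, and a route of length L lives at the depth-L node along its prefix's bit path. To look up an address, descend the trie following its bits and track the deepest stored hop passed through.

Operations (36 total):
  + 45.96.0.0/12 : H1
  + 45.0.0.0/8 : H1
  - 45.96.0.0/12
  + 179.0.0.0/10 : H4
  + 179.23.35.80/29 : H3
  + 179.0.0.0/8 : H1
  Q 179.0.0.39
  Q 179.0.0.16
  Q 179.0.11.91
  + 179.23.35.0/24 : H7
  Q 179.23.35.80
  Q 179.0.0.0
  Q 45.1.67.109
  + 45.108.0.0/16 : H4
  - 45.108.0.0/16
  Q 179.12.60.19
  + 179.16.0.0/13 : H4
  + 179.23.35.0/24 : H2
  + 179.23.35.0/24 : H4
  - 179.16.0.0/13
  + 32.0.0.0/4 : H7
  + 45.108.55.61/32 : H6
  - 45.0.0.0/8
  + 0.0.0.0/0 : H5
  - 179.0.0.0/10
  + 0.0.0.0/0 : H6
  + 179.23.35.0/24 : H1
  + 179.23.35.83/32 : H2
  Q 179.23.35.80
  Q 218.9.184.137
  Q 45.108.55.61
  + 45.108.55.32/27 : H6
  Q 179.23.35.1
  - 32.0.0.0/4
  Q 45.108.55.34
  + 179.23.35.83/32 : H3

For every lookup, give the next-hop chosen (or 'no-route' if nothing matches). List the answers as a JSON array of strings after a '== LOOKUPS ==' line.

Apply in order:
  + 45.96.0.0/12 (H1) depth=12
  + 45.0.0.0/8 (H1) depth=8
  - 45.96.0.0/12 clear@12
  + 179.0.0.0/10 (H4) depth=10
  + 179.23.35.80/29 (H3) depth=29
  + 179.0.0.0/8 (H1) depth=8
  Q 179.0.0.39: descend 10110011000 ; hops seen [H1,H4] ; pick H4
  Q 179.0.0.16: descend 10110011000 ; hops seen [H1,H4] ; pick H4
  Q 179.0.11.91: descend 10110011000 ; hops seen [H1,H4] ; pick H4
  + 179.23.35.0/24 (H7) depth=24
  Q 179.23.35.80: descend 10110011000101110010001101010 ; hops seen [H1,H4,H7,H3] ; pick H3
  Q 179.0.0.0: descend 10110011000 ; hops seen [H1,H4] ; pick H4
  Q 45.1.67.109: descend 001011010 ; hops seen [H1] ; pick H1
  + 45.108.0.0/16 (H4) depth=16
  - 45.108.0.0/16 clear@16
  Q 179.12.60.19: descend 10110011000 ; hops seen [H1,H4] ; pick H4
  + 179.16.0.0/13 (H4) depth=13
  + 179.23.35.0/24 (H2) depth=24
  + 179.23.35.0/24 (H4) depth=24
  - 179.16.0.0/13 clear@13
  + 32.0.0.0/4 (H7) depth=4
  + 45.108.55.61/32 (H6) depth=32
  - 45.0.0.0/8 clear@8
  + 0.0.0.0/0 (H5) depth=0
  - 179.0.0.0/10 clear@10
  + 0.0.0.0/0 (H6) depth=0
  + 179.23.35.0/24 (H1) depth=24
  + 179.23.35.83/32 (H2) depth=32
  Q 179.23.35.80: descend 101100110001011100100011010100 ; hops seen [H6,H1,H1,H3] ; pick H3
  Q 218.9.184.137: descend 1 ; hops seen [H6] ; pick H6
  Q 45.108.55.61: descend 00101101011011000011011100111101 ; hops seen [H6,H7,H6] ; pick H6
  + 45.108.55.32/27 (H6) depth=27
  Q 179.23.35.1: descend 1011001100010111001000110 ; hops seen [H6,H1,H1] ; pick H1
  - 32.0.0.0/4 clear@4
  Q 45.108.55.34: descend 001011010110110000110111001 ; hops seen [H6,H6] ; pick H6
  + 179.23.35.83/32 (H3) depth=32

== LOOKUPS ==
["H4","H4","H4","H3","H4","H1","H4","H3","H6","H6","H1","H6"]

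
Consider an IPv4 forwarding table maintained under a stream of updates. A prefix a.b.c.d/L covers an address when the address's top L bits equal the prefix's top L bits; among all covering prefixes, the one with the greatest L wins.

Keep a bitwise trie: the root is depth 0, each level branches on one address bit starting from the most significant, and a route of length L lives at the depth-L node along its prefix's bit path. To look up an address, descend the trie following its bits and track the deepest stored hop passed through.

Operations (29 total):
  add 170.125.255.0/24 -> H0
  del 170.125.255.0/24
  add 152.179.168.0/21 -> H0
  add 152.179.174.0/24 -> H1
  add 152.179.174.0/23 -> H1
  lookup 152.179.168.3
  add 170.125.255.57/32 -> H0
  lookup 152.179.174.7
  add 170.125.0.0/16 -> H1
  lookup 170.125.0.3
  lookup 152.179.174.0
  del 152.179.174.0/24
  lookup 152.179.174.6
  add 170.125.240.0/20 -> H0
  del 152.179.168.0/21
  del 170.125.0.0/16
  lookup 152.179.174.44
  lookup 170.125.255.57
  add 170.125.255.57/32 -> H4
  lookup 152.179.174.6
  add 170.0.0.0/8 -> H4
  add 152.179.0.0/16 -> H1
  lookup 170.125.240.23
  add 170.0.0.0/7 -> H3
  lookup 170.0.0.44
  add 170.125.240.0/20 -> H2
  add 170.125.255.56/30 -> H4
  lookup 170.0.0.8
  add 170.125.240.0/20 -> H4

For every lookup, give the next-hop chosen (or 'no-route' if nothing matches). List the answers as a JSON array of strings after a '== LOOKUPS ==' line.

Apply in order:
  add 170.125.255.0/24 -> H0 at depth 24
  - 170.125.255.0/24 clear@24
  add 152.179.168.0/21 -> H0 at depth 21
  add 152.179.174.0/24 -> H1 at depth 24
  add 152.179.174.0/23 -> H1 at depth 23
  Q 152.179.168.3: descend 100110001011001110101 ; hops seen [H0] ; pick H0
  add 170.125.255.57/32 -> H0 at depth 32
  Q 152.179.174.7: descend 100110001011001110101110 ; hops seen [H0,H1,H1] ; pick H1
  add 170.125.0.0/16 -> H1 at depth 16
  Q 170.125.0.3: descend 1010101001111101 ; hops seen [H1] ; pick H1
  Q 152.179.174.0: descend 100110001011001110101110 ; hops seen [H0,H1,H1] ; pick H1
  - 152.179.174.0/24 clear@24
  Q 152.179.174.6: descend 100110001011001110101110 ; hops seen [H0,H1] ; pick H1
  add 170.125.240.0/20 -> H0 at depth 20
  - 152.179.168.0/21 clear@21
  - 170.125.0.0/16 clear@16
  Q 152.179.174.44: descend 100110001011001110101110 ; hops seen [H1] ; pick H1
  Q 170.125.255.57: descend 10101010011111011111111100111001 ; hops seen [H0,H0] ; pick H0
  add 170.125.255.57/32 -> H4 at depth 32
  Q 152.179.174.6: descend 100110001011001110101110 ; hops seen [H1] ; pick H1
  add 170.0.0.0/8 -> H4 at depth 8
  add 152.179.0.0/16 -> H1 at depth 16
  Q 170.125.240.23: descend 10101010011111011111 ; hops seen [H4,H0] ; pick H0
  add 170.0.0.0/7 -> H3 at depth 7
  Q 170.0.0.44: descend 101010100 ; hops seen [H3,H4] ; pick H4
  add 170.125.240.0/20 -> H2 at depth 20
  add 170.125.255.56/30 -> H4 at depth 30
  Q 170.0.0.8: descend 101010100 ; hops seen [H3,H4] ; pick H4
  add 170.125.240.0/20 -> H4 at depth 20

== LOOKUPS ==
["H0","H1","H1","H1","H1","H1","H0","H1","H0","H4","H4"]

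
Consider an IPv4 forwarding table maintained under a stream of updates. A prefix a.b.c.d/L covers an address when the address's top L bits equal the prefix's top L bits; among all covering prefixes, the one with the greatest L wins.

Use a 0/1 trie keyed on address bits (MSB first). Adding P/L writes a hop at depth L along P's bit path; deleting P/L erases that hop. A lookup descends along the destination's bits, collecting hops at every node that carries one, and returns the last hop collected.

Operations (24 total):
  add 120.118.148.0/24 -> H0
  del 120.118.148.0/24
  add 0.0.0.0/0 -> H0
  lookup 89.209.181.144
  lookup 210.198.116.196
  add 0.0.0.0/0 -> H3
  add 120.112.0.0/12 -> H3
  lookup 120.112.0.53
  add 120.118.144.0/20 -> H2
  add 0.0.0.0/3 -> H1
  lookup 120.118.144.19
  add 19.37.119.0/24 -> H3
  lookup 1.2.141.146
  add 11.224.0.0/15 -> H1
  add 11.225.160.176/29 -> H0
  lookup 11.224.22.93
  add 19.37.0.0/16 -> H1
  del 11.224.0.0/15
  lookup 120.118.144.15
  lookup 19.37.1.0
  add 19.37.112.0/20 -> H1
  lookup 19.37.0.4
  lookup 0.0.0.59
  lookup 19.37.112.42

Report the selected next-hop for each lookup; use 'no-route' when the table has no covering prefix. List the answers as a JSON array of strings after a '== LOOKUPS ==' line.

Trace:
  add 120.118.148.0/24 -> H0 at depth 24
  - 120.118.148.0/24 clear@24
  add 0.0.0.0/0 -> H0 at depth 0
  Q 89.209.181.144: descend 01 ; hops seen [H0] ; pick H0
  Q 210.198.116.196: descend ε ; hops seen [H0] ; pick H0
  add 0.0.0.0/0 -> H3 at depth 0
  add 120.112.0.0/12 -> H3 at depth 12
  Q 120.112.0.53: descend 0111100001110 ; hops seen [H3,H3] ; pick H3
  add 120.118.144.0/20 -> H2 at depth 20
  add 0.0.0.0/3 -> H1 at depth 3
  Q 120.118.144.19: descend 011110000111011010010 ; hops seen [H3,H3,H2] ; pick H2
  add 19.37.119.0/24 -> H3 at depth 24
  Q 1.2.141.146: descend 000 ; hops seen [H3,H1] ; pick H1
  add 11.224.0.0/15 -> H1 at depth 15
  add 11.225.160.176/29 -> H0 at depth 29
  Q 11.224.22.93: descend 000010111110000 ; hops seen [H3,H1,H1] ; pick H1
  add 19.37.0.0/16 -> H1 at depth 16
  - 11.224.0.0/15 clear@15
  Q 120.118.144.15: descend 011110000111011010010 ; hops seen [H3,H3,H2] ; pick H2
  Q 19.37.1.0: descend 00010011001001010 ; hops seen [H3,H1,H1] ; pick H1
  add 19.37.112.0/20 -> H1 at depth 20
  Q 19.37.0.4: descend 00010011001001010 ; hops seen [H3,H1,H1] ; pick H1
  Q 0.0.0.59: descend 0000 ; hops seen [H3,H1] ; pick H1
  Q 19.37.112.42: descend 000100110010010101110 ; hops seen [H3,H1,H1,H1] ; pick H1

== LOOKUPS ==
["H0","H0","H3","H2","H1","H1","H2","H1","H1","H1","H1"]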